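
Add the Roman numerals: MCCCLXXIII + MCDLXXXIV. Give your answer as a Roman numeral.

MCCCLXXIII = 1373
MCDLXXXIV = 1484
1373 + 1484 = 2857

MMDCCCLVII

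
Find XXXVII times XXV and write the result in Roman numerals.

XXXVII = 37
XXV = 25
37 × 25 = 925

CMXXV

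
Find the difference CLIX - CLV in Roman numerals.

CLIX = 159
CLV = 155
159 - 155 = 4

IV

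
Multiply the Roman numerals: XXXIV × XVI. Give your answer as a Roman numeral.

XXXIV = 34
XVI = 16
34 × 16 = 544

DXLIV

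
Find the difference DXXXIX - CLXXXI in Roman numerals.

DXXXIX = 539
CLXXXI = 181
539 - 181 = 358

CCCLVIII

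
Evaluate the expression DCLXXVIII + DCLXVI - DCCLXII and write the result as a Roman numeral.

DCLXXVIII = 678, DCLXVI = 666, DCCLXII = 762
678 + 666 = 1344
1344 - 762 = 582

DLXXXII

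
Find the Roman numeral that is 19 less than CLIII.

CLIII = 153
153 - 19 = 134

CXXXIV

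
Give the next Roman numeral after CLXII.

CLXII = 162, so the next integer is 162 + 1 = 163

CLXIII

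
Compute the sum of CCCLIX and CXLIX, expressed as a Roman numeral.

CCCLIX = 359
CXLIX = 149
359 + 149 = 508

DVIII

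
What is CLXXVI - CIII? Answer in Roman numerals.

CLXXVI = 176
CIII = 103
176 - 103 = 73

LXXIII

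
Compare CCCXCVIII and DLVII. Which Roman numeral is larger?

CCCXCVIII = 398
DLVII = 557
557 is larger

DLVII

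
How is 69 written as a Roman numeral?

Convert 69 to Roman numerals:
  69 contains 1×50 (L)
  19 contains 1×10 (X)
  9 contains 1×9 (IX)

LXIX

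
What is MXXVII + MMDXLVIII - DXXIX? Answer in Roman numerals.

MXXVII = 1027, MMDXLVIII = 2548, DXXIX = 529
1027 + 2548 = 3575
3575 - 529 = 3046

MMMXLVI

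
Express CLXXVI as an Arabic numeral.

CLXXVI: C=100, L=50, X=10, X=10, V=5, I=1
100 + 50 + 10 + 10 + 5 + 1 = 176

176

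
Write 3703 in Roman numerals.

Convert 3703 to Roman numerals:
  3703 contains 3×1000 (MMM)
  703 contains 1×500 (D)
  203 contains 2×100 (CC)
  3 contains 3×1 (III)

MMMDCCIII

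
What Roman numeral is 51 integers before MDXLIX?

MDXLIX = 1549
1549 - 51 = 1498

MCDXCVIII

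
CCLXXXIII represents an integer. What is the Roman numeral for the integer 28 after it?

CCLXXXIII = 283
283 + 28 = 311

CCCXI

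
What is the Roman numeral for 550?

Convert 550 to Roman numerals:
  550 contains 1×500 (D)
  50 contains 1×50 (L)

DL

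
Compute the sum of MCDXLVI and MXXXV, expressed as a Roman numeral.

MCDXLVI = 1446
MXXXV = 1035
1446 + 1035 = 2481

MMCDLXXXI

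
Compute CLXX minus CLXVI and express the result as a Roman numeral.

CLXX = 170
CLXVI = 166
170 - 166 = 4

IV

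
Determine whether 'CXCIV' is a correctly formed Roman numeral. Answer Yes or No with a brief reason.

'CXCIV': Check the rules: uses only the symbols I, V, X, L, C, D, M; no symbol is repeated more than three times in a row; V, L and D each appear at most once; the only places a smaller symbol precedes a larger one are the allowed subtractive pairs XC, IV, the symbol right after such a pair (if any) is smaller than the pair's first symbol, and otherwise the values never increase from left to right. Value: C (100) + XC (90) + IV (4) = 194. So it is a valid standard Roman numeral.

Yes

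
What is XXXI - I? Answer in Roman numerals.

XXXI = 31
I = 1
31 - 1 = 30

XXX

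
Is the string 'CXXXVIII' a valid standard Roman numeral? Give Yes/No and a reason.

'CXXXVIII': Check the rules: uses only the symbols I, V, X, L, C, D, M; no symbol is repeated more than three times in a row; V, L and D each appear at most once; no smaller symbol precedes a larger one (values never increase from left to right). Value: C (100) + X (10) + X (10) + X (10) + V (5) + I (1) + I (1) + I (1) = 138. So it is a valid standard Roman numeral.

Yes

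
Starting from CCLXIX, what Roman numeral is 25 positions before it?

CCLXIX = 269
269 - 25 = 244

CCXLIV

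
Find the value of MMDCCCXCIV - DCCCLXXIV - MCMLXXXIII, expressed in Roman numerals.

MMDCCCXCIV = 2894, DCCCLXXIV = 874, MCMLXXXIII = 1983
2894 - 874 = 2020
2020 - 1983 = 37

XXXVII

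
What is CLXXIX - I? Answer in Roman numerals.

CLXXIX = 179
I = 1
179 - 1 = 178

CLXXVIII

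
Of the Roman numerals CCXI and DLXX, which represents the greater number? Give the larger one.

CCXI = 211
DLXX = 570
570 is larger

DLXX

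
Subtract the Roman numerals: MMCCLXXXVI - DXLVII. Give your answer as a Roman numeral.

MMCCLXXXVI = 2286
DXLVII = 547
2286 - 547 = 1739

MDCCXXXIX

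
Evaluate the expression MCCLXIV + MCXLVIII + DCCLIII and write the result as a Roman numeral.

MCCLXIV = 1264, MCXLVIII = 1148, DCCLIII = 753
1264 + 1148 = 2412
2412 + 753 = 3165

MMMCLXV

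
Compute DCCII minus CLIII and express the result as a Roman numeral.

DCCII = 702
CLIII = 153
702 - 153 = 549

DXLIX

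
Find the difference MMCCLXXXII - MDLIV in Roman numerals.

MMCCLXXXII = 2282
MDLIV = 1554
2282 - 1554 = 728

DCCXXVIII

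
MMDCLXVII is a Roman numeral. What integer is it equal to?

MMDCLXVII: M=1000, M=1000, D=500, C=100, L=50, X=10, V=5, I=1, I=1
1000 + 1000 + 500 + 100 + 50 + 10 + 5 + 1 + 1 = 2667

2667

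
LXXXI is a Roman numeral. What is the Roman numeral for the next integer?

LXXXI = 81, so the next integer is 81 + 1 = 82

LXXXII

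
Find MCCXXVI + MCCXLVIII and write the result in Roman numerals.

MCCXXVI = 1226
MCCXLVIII = 1248
1226 + 1248 = 2474

MMCDLXXIV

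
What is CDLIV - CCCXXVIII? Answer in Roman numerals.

CDLIV = 454
CCCXXVIII = 328
454 - 328 = 126

CXXVI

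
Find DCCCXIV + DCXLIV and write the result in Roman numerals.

DCCCXIV = 814
DCXLIV = 644
814 + 644 = 1458

MCDLVIII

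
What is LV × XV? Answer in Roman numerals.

LV = 55
XV = 15
55 × 15 = 825

DCCCXXV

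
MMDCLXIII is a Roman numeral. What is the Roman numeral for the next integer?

MMDCLXIII = 2663; next is 2664

MMDCLXIV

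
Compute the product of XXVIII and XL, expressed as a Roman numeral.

XXVIII = 28
XL = 40
28 × 40 = 1120

MCXX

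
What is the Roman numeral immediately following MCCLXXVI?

MCCLXXVI = 1276, so the next integer is 1276 + 1 = 1277

MCCLXXVII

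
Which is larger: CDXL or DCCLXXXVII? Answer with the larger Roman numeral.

CDXL = 440
DCCLXXXVII = 787
787 is larger

DCCLXXXVII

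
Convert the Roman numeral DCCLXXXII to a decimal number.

DCCLXXXII: D=500, C=100, C=100, L=50, X=10, X=10, X=10, I=1, I=1
500 + 100 + 100 + 50 + 10 + 10 + 10 + 1 + 1 = 782

782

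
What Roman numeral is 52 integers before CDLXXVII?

CDLXXVII = 477
477 - 52 = 425

CDXXV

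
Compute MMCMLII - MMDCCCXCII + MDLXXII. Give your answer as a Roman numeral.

MMCMLII = 2952, MMDCCCXCII = 2892, MDLXXII = 1572
2952 - 2892 = 60
60 + 1572 = 1632

MDCXXXII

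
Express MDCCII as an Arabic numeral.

MDCCII: M=1000, D=500, C=100, C=100, I=1, I=1
1000 + 500 + 100 + 100 + 1 + 1 = 1702

1702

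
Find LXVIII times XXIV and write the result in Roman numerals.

LXVIII = 68
XXIV = 24
68 × 24 = 1632

MDCXXXII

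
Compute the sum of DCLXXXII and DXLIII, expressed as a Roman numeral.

DCLXXXII = 682
DXLIII = 543
682 + 543 = 1225

MCCXXV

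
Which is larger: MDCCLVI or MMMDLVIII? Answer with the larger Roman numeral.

MDCCLVI = 1756
MMMDLVIII = 3558
3558 is larger

MMMDLVIII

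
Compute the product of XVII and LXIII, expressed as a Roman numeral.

XVII = 17
LXIII = 63
17 × 63 = 1071

MLXXI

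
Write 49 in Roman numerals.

Convert 49 to Roman numerals:
  49 contains 1×40 (XL)
  9 contains 1×9 (IX)

XLIX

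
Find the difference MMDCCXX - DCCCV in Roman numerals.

MMDCCXX = 2720
DCCCV = 805
2720 - 805 = 1915

MCMXV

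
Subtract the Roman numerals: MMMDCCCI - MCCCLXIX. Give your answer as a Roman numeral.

MMMDCCCI = 3801
MCCCLXIX = 1369
3801 - 1369 = 2432

MMCDXXXII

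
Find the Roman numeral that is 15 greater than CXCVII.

CXCVII = 197
197 + 15 = 212

CCXII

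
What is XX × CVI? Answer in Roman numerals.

XX = 20
CVI = 106
20 × 106 = 2120

MMCXX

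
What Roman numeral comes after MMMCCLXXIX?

MMMCCLXXIX = 3279; next is 3280

MMMCCLXXX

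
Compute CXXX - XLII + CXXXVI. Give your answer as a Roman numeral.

CXXX = 130, XLII = 42, CXXXVI = 136
130 - 42 = 88
88 + 136 = 224

CCXXIV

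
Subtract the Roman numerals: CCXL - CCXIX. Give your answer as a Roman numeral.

CCXL = 240
CCXIX = 219
240 - 219 = 21

XXI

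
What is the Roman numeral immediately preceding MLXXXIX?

MLXXXIX = 1089; previous is 1088

MLXXXVIII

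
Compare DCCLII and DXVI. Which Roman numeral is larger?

DCCLII = 752
DXVI = 516
752 is larger

DCCLII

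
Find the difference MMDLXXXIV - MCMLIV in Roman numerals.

MMDLXXXIV = 2584
MCMLIV = 1954
2584 - 1954 = 630

DCXXX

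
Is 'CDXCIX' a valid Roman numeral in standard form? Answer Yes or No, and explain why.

'CDXCIX': Check the rules: uses only the symbols I, V, X, L, C, D, M; no symbol is repeated more than three times in a row; V, L and D each appear at most once; the only places a smaller symbol precedes a larger one are the allowed subtractive pairs CD, XC, IX, the symbol right after such a pair (if any) is smaller than the pair's first symbol, and otherwise the values never increase from left to right. Value: CD (400) + XC (90) + IX (9) = 499. So it is a valid standard Roman numeral.

Yes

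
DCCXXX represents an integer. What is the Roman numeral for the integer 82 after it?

DCCXXX = 730
730 + 82 = 812

DCCCXII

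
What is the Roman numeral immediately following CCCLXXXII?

CCCLXXXII = 382, so the next integer is 382 + 1 = 383

CCCLXXXIII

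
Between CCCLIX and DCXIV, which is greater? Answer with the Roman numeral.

CCCLIX = 359
DCXIV = 614
614 is larger

DCXIV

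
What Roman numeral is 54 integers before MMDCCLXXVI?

MMDCCLXXVI = 2776
2776 - 54 = 2722

MMDCCXXII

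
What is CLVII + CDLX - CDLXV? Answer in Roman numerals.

CLVII = 157, CDLX = 460, CDLXV = 465
157 + 460 = 617
617 - 465 = 152

CLII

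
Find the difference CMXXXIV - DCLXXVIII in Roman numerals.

CMXXXIV = 934
DCLXXVIII = 678
934 - 678 = 256

CCLVI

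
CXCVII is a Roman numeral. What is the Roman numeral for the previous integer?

CXCVII = 197; previous is 196

CXCVI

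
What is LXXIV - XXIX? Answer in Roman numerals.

LXXIV = 74
XXIX = 29
74 - 29 = 45

XLV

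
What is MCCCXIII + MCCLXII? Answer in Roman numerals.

MCCCXIII = 1313
MCCLXII = 1262
1313 + 1262 = 2575

MMDLXXV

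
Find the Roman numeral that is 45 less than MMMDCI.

MMMDCI = 3601
3601 - 45 = 3556

MMMDLVI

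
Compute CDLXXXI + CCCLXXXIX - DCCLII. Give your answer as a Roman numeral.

CDLXXXI = 481, CCCLXXXIX = 389, DCCLII = 752
481 + 389 = 870
870 - 752 = 118

CXVIII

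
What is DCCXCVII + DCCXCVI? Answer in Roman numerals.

DCCXCVII = 797
DCCXCVI = 796
797 + 796 = 1593

MDXCIII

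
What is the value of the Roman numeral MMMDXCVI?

MMMDXCVI: M=1000, M=1000, M=1000, D=500, XC=90, V=5, I=1
1000 + 1000 + 1000 + 500 + 90 + 5 + 1 = 3596

3596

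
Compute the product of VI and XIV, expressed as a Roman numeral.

VI = 6
XIV = 14
6 × 14 = 84

LXXXIV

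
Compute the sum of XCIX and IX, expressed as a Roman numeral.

XCIX = 99
IX = 9
99 + 9 = 108

CVIII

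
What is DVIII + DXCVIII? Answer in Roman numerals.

DVIII = 508
DXCVIII = 598
508 + 598 = 1106

MCVI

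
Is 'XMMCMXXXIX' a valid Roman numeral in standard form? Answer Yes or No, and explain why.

'XMMCMXXXIX': Invalid subtractive combination: XM

No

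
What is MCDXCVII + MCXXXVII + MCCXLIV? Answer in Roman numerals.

MCDXCVII = 1497, MCXXXVII = 1137, MCCXLIV = 1244
1497 + 1137 = 2634
2634 + 1244 = 3878

MMMDCCCLXXVIII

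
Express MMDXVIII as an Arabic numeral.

MMDXVIII: M=1000, M=1000, D=500, X=10, V=5, I=1, I=1, I=1
1000 + 1000 + 500 + 10 + 5 + 1 + 1 + 1 = 2518

2518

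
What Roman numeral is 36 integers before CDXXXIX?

CDXXXIX = 439
439 - 36 = 403

CDIII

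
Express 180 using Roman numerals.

Convert 180 to Roman numerals:
  180 contains 1×100 (C)
  80 contains 1×50 (L)
  30 contains 3×10 (XXX)

CLXXX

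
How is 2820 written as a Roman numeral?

Convert 2820 to Roman numerals:
  2820 contains 2×1000 (MM)
  820 contains 1×500 (D)
  320 contains 3×100 (CCC)
  20 contains 2×10 (XX)

MMDCCCXX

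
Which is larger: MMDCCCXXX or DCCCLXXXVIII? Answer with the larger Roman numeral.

MMDCCCXXX = 2830
DCCCLXXXVIII = 888
2830 is larger

MMDCCCXXX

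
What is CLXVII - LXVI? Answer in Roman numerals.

CLXVII = 167
LXVI = 66
167 - 66 = 101

CI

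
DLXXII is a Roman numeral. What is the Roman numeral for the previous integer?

DLXXII = 572; previous is 571

DLXXI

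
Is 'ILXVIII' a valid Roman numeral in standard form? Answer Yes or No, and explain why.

'ILXVIII': Invalid subtractive combination: IL

No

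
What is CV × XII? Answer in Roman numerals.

CV = 105
XII = 12
105 × 12 = 1260

MCCLX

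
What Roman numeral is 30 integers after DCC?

DCC = 700
700 + 30 = 730

DCCXXX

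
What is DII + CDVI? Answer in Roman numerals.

DII = 502
CDVI = 406
502 + 406 = 908

CMVIII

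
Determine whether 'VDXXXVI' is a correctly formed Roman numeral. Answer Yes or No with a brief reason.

'VDXXXVI': V should not appear more than once

No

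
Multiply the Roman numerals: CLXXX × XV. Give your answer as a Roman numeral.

CLXXX = 180
XV = 15
180 × 15 = 2700

MMDCC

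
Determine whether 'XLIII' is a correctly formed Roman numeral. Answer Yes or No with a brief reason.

'XLIII': Check the rules: uses only the symbols I, V, X, L, C, D, M; no symbol is repeated more than three times in a row; V, L and D each appear at most once; the only place a smaller symbol precedes a larger one is the allowed subtractive pair XL, the symbol right after such a pair (if any) is smaller than the pair's first symbol, and otherwise the values never increase from left to right. Value: XL (40) + I (1) + I (1) + I (1) = 43. So it is a valid standard Roman numeral.

Yes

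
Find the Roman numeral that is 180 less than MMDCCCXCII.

MMDCCCXCII = 2892
2892 - 180 = 2712

MMDCCXII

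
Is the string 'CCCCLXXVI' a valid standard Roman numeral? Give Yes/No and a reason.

'CCCCLXXVI': More than 3 consecutive C's

No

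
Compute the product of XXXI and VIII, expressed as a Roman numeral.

XXXI = 31
VIII = 8
31 × 8 = 248

CCXLVIII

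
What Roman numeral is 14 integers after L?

L = 50
50 + 14 = 64

LXIV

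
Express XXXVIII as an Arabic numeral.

XXXVIII: X=10, X=10, X=10, V=5, I=1, I=1, I=1
10 + 10 + 10 + 5 + 1 + 1 + 1 = 38

38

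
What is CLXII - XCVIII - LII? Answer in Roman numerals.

CLXII = 162, XCVIII = 98, LII = 52
162 - 98 = 64
64 - 52 = 12

XII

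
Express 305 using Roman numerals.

Convert 305 to Roman numerals:
  305 contains 3×100 (CCC)
  5 contains 1×5 (V)

CCCV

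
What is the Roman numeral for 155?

Convert 155 to Roman numerals:
  155 contains 1×100 (C)
  55 contains 1×50 (L)
  5 contains 1×5 (V)

CLV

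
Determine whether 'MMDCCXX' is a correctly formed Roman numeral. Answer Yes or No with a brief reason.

'MMDCCXX': Check the rules: uses only the symbols I, V, X, L, C, D, M; no symbol is repeated more than three times in a row; V, L and D each appear at most once; no smaller symbol precedes a larger one (values never increase from left to right). Value: M (1000) + M (1000) + D (500) + C (100) + C (100) + X (10) + X (10) = 2720. So it is a valid standard Roman numeral.

Yes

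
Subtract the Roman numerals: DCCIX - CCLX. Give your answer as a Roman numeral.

DCCIX = 709
CCLX = 260
709 - 260 = 449

CDXLIX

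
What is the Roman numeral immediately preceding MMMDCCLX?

MMMDCCLX = 3760, so the previous integer is 3760 - 1 = 3759

MMMDCCLIX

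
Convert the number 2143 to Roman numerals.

Convert 2143 to Roman numerals:
  2143 contains 2×1000 (MM)
  143 contains 1×100 (C)
  43 contains 1×40 (XL)
  3 contains 3×1 (III)

MMCXLIII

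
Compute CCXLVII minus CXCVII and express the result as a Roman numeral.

CCXLVII = 247
CXCVII = 197
247 - 197 = 50

L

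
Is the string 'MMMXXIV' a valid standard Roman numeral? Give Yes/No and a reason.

'MMMXXIV': Check the rules: uses only the symbols I, V, X, L, C, D, M; no symbol is repeated more than three times in a row; V, L and D each appear at most once; the only place a smaller symbol precedes a larger one is the allowed subtractive pair IV, the symbol right after such a pair (if any) is smaller than the pair's first symbol, and otherwise the values never increase from left to right. Value: M (1000) + M (1000) + M (1000) + X (10) + X (10) + IV (4) = 3024. So it is a valid standard Roman numeral.

Yes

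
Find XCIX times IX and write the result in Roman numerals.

XCIX = 99
IX = 9
99 × 9 = 891

DCCCXCI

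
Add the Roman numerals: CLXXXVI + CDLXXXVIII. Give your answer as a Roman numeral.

CLXXXVI = 186
CDLXXXVIII = 488
186 + 488 = 674

DCLXXIV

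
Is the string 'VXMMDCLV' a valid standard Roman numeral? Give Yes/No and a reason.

'VXMMDCLV': V should not appear more than once

No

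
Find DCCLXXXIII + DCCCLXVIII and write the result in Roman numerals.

DCCLXXXIII = 783
DCCCLXVIII = 868
783 + 868 = 1651

MDCLI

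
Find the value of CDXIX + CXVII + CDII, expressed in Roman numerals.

CDXIX = 419, CXVII = 117, CDII = 402
419 + 117 = 536
536 + 402 = 938

CMXXXVIII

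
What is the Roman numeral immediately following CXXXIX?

CXXXIX = 139, so the next integer is 139 + 1 = 140

CXL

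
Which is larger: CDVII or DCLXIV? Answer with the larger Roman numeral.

CDVII = 407
DCLXIV = 664
664 is larger

DCLXIV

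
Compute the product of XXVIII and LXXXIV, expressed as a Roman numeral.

XXVIII = 28
LXXXIV = 84
28 × 84 = 2352

MMCCCLII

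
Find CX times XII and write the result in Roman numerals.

CX = 110
XII = 12
110 × 12 = 1320

MCCCXX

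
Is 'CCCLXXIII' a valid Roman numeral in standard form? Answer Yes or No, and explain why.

'CCCLXXIII': Check the rules: uses only the symbols I, V, X, L, C, D, M; no symbol is repeated more than three times in a row; V, L and D each appear at most once; no smaller symbol precedes a larger one (values never increase from left to right). Value: C (100) + C (100) + C (100) + L (50) + X (10) + X (10) + I (1) + I (1) + I (1) = 373. So it is a valid standard Roman numeral.

Yes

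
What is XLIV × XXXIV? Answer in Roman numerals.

XLIV = 44
XXXIV = 34
44 × 34 = 1496

MCDXCVI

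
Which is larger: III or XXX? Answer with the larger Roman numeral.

III = 3
XXX = 30
30 is larger

XXX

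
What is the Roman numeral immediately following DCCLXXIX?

DCCLXXIX = 779; next is 780

DCCLXXX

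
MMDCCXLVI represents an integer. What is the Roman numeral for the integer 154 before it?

MMDCCXLVI = 2746
2746 - 154 = 2592

MMDXCII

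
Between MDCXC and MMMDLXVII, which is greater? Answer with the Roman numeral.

MDCXC = 1690
MMMDLXVII = 3567
3567 is larger

MMMDLXVII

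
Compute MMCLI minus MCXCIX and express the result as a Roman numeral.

MMCLI = 2151
MCXCIX = 1199
2151 - 1199 = 952

CMLII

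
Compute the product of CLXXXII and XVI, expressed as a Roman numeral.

CLXXXII = 182
XVI = 16
182 × 16 = 2912

MMCMXII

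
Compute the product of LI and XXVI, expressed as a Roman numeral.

LI = 51
XXVI = 26
51 × 26 = 1326

MCCCXXVI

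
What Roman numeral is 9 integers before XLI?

XLI = 41
41 - 9 = 32

XXXII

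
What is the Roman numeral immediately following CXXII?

CXXII = 122, so the next integer is 122 + 1 = 123

CXXIII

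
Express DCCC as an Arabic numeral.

DCCC: D=500, C=100, C=100, C=100
500 + 100 + 100 + 100 = 800

800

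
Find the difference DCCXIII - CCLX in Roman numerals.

DCCXIII = 713
CCLX = 260
713 - 260 = 453

CDLIII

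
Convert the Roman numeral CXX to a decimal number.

CXX: C=100, X=10, X=10
100 + 10 + 10 = 120

120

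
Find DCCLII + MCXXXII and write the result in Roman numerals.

DCCLII = 752
MCXXXII = 1132
752 + 1132 = 1884

MDCCCLXXXIV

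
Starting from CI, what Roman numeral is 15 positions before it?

CI = 101
101 - 15 = 86

LXXXVI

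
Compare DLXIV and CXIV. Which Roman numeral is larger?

DLXIV = 564
CXIV = 114
564 is larger

DLXIV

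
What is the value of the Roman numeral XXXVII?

XXXVII: X=10, X=10, X=10, V=5, I=1, I=1
10 + 10 + 10 + 5 + 1 + 1 = 37

37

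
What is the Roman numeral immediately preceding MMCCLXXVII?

MMCCLXXVII = 2277; previous is 2276

MMCCLXXVI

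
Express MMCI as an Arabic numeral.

MMCI: M=1000, M=1000, C=100, I=1
1000 + 1000 + 100 + 1 = 2101

2101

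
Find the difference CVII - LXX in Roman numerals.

CVII = 107
LXX = 70
107 - 70 = 37

XXXVII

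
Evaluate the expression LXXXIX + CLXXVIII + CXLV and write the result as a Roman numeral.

LXXXIX = 89, CLXXVIII = 178, CXLV = 145
89 + 178 = 267
267 + 145 = 412

CDXII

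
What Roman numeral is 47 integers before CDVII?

CDVII = 407
407 - 47 = 360

CCCLX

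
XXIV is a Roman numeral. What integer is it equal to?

XXIV: X=10, X=10, IV=4
10 + 10 + 4 = 24

24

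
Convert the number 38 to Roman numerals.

Convert 38 to Roman numerals:
  38 contains 3×10 (XXX)
  8 contains 1×5 (V)
  3 contains 3×1 (III)

XXXVIII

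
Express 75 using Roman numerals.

Convert 75 to Roman numerals:
  75 contains 1×50 (L)
  25 contains 2×10 (XX)
  5 contains 1×5 (V)

LXXV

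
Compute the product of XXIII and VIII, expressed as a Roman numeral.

XXIII = 23
VIII = 8
23 × 8 = 184

CLXXXIV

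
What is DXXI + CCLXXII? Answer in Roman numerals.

DXXI = 521
CCLXXII = 272
521 + 272 = 793

DCCXCIII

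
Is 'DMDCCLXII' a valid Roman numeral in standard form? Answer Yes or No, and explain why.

'DMDCCLXII': D should not appear more than once

No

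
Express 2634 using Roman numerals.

Convert 2634 to Roman numerals:
  2634 contains 2×1000 (MM)
  634 contains 1×500 (D)
  134 contains 1×100 (C)
  34 contains 3×10 (XXX)
  4 contains 1×4 (IV)

MMDCXXXIV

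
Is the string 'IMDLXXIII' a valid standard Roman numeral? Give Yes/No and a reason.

'IMDLXXIII': Invalid subtractive combination: IM

No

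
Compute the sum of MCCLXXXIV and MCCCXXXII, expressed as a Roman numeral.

MCCLXXXIV = 1284
MCCCXXXII = 1332
1284 + 1332 = 2616

MMDCXVI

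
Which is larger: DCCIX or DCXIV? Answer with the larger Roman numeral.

DCCIX = 709
DCXIV = 614
709 is larger

DCCIX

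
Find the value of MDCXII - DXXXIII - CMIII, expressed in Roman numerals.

MDCXII = 1612, DXXXIII = 533, CMIII = 903
1612 - 533 = 1079
1079 - 903 = 176

CLXXVI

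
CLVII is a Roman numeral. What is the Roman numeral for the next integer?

CLVII = 157; next is 158

CLVIII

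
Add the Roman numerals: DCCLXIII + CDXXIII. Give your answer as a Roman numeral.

DCCLXIII = 763
CDXXIII = 423
763 + 423 = 1186

MCLXXXVI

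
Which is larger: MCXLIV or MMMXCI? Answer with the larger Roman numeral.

MCXLIV = 1144
MMMXCI = 3091
3091 is larger

MMMXCI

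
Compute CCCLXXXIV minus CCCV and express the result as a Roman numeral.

CCCLXXXIV = 384
CCCV = 305
384 - 305 = 79

LXXIX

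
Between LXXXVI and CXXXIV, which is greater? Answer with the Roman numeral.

LXXXVI = 86
CXXXIV = 134
134 is larger

CXXXIV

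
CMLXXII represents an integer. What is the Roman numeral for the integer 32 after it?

CMLXXII = 972
972 + 32 = 1004

MIV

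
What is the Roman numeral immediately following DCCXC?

DCCXC = 790, so the next integer is 790 + 1 = 791

DCCXCI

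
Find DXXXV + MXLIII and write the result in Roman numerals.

DXXXV = 535
MXLIII = 1043
535 + 1043 = 1578

MDLXXVIII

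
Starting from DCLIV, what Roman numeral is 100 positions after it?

DCLIV = 654
654 + 100 = 754

DCCLIV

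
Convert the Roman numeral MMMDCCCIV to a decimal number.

MMMDCCCIV: M=1000, M=1000, M=1000, D=500, C=100, C=100, C=100, IV=4
1000 + 1000 + 1000 + 500 + 100 + 100 + 100 + 4 = 3804

3804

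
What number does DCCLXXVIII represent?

DCCLXXVIII: D=500, C=100, C=100, L=50, X=10, X=10, V=5, I=1, I=1, I=1
500 + 100 + 100 + 50 + 10 + 10 + 5 + 1 + 1 + 1 = 778

778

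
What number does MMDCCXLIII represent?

MMDCCXLIII: M=1000, M=1000, D=500, C=100, C=100, XL=40, I=1, I=1, I=1
1000 + 1000 + 500 + 100 + 100 + 40 + 1 + 1 + 1 = 2743

2743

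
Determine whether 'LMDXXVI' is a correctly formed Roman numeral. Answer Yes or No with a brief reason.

'LMDXXVI': Invalid subtractive combination: LM

No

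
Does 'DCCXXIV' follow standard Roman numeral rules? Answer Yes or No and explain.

'DCCXXIV': Check the rules: uses only the symbols I, V, X, L, C, D, M; no symbol is repeated more than three times in a row; V, L and D each appear at most once; the only place a smaller symbol precedes a larger one is the allowed subtractive pair IV, the symbol right after such a pair (if any) is smaller than the pair's first symbol, and otherwise the values never increase from left to right. Value: D (500) + C (100) + C (100) + X (10) + X (10) + IV (4) = 724. So it is a valid standard Roman numeral.

Yes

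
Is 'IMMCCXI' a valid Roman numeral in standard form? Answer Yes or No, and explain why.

'IMMCCXI': Invalid subtractive combination: IM

No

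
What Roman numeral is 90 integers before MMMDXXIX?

MMMDXXIX = 3529
3529 - 90 = 3439

MMMCDXXXIX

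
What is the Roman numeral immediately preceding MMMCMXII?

MMMCMXII = 3912; previous is 3911

MMMCMXI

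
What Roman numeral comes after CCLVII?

CCLVII = 257; next is 258

CCLVIII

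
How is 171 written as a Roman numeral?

Convert 171 to Roman numerals:
  171 contains 1×100 (C)
  71 contains 1×50 (L)
  21 contains 2×10 (XX)
  1 contains 1×1 (I)

CLXXI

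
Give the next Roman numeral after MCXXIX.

MCXXIX = 1129; next is 1130

MCXXX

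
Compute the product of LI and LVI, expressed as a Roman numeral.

LI = 51
LVI = 56
51 × 56 = 2856

MMDCCCLVI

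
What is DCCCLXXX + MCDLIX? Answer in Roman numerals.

DCCCLXXX = 880
MCDLIX = 1459
880 + 1459 = 2339

MMCCCXXXIX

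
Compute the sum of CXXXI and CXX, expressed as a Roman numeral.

CXXXI = 131
CXX = 120
131 + 120 = 251

CCLI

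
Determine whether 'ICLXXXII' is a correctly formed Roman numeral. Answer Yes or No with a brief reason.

'ICLXXXII': Invalid subtractive combination: IC

No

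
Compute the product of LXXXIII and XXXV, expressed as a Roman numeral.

LXXXIII = 83
XXXV = 35
83 × 35 = 2905

MMCMV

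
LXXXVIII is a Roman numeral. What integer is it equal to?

LXXXVIII: L=50, X=10, X=10, X=10, V=5, I=1, I=1, I=1
50 + 10 + 10 + 10 + 5 + 1 + 1 + 1 = 88

88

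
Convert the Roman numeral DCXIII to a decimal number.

DCXIII: D=500, C=100, X=10, I=1, I=1, I=1
500 + 100 + 10 + 1 + 1 + 1 = 613

613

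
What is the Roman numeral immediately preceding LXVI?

LXVI = 66; previous is 65

LXV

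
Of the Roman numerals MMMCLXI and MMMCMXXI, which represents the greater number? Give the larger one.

MMMCLXI = 3161
MMMCMXXI = 3921
3921 is larger

MMMCMXXI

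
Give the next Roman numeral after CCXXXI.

CCXXXI = 231, so the next integer is 231 + 1 = 232

CCXXXII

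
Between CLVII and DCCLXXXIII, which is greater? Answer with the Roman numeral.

CLVII = 157
DCCLXXXIII = 783
783 is larger

DCCLXXXIII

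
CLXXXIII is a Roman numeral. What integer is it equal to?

CLXXXIII: C=100, L=50, X=10, X=10, X=10, I=1, I=1, I=1
100 + 50 + 10 + 10 + 10 + 1 + 1 + 1 = 183

183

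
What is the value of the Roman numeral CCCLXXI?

CCCLXXI: C=100, C=100, C=100, L=50, X=10, X=10, I=1
100 + 100 + 100 + 50 + 10 + 10 + 1 = 371

371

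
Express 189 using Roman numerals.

Convert 189 to Roman numerals:
  189 contains 1×100 (C)
  89 contains 1×50 (L)
  39 contains 3×10 (XXX)
  9 contains 1×9 (IX)

CLXXXIX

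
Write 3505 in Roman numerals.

Convert 3505 to Roman numerals:
  3505 contains 3×1000 (MMM)
  505 contains 1×500 (D)
  5 contains 1×5 (V)

MMMDV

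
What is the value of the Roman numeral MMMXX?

MMMXX: M=1000, M=1000, M=1000, X=10, X=10
1000 + 1000 + 1000 + 10 + 10 = 3020

3020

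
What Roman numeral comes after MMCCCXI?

MMCCCXI = 2311; next is 2312

MMCCCXII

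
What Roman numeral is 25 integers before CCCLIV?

CCCLIV = 354
354 - 25 = 329

CCCXXIX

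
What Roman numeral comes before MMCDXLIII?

MMCDXLIII = 2443; previous is 2442

MMCDXLII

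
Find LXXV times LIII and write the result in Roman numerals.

LXXV = 75
LIII = 53
75 × 53 = 3975

MMMCMLXXV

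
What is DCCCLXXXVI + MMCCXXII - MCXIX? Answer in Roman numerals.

DCCCLXXXVI = 886, MMCCXXII = 2222, MCXIX = 1119
886 + 2222 = 3108
3108 - 1119 = 1989

MCMLXXXIX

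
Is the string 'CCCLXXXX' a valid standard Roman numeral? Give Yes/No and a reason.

'CCCLXXXX': More than 3 consecutive X's

No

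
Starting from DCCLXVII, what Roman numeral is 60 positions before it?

DCCLXVII = 767
767 - 60 = 707

DCCVII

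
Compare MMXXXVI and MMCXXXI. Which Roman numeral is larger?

MMXXXVI = 2036
MMCXXXI = 2131
2131 is larger

MMCXXXI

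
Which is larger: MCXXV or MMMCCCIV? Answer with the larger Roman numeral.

MCXXV = 1125
MMMCCCIV = 3304
3304 is larger

MMMCCCIV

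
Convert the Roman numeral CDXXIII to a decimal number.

CDXXIII: CD=400, X=10, X=10, I=1, I=1, I=1
400 + 10 + 10 + 1 + 1 + 1 = 423

423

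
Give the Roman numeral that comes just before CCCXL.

CCCXL = 340; previous is 339

CCCXXXIX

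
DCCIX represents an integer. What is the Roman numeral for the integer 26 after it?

DCCIX = 709
709 + 26 = 735

DCCXXXV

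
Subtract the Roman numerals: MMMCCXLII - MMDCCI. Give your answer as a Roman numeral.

MMMCCXLII = 3242
MMDCCI = 2701
3242 - 2701 = 541

DXLI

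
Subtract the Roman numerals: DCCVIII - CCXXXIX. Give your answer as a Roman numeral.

DCCVIII = 708
CCXXXIX = 239
708 - 239 = 469

CDLXIX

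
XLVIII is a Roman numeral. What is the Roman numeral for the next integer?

XLVIII = 48, so the next integer is 48 + 1 = 49

XLIX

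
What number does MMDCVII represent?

MMDCVII: M=1000, M=1000, D=500, C=100, V=5, I=1, I=1
1000 + 1000 + 500 + 100 + 5 + 1 + 1 = 2607

2607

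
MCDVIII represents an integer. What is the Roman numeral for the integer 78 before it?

MCDVIII = 1408
1408 - 78 = 1330

MCCCXXX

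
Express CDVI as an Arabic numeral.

CDVI: CD=400, V=5, I=1
400 + 5 + 1 = 406

406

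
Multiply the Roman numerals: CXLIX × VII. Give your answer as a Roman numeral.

CXLIX = 149
VII = 7
149 × 7 = 1043

MXLIII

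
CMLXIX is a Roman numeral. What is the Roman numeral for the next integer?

CMLXIX = 969, so the next integer is 969 + 1 = 970

CMLXX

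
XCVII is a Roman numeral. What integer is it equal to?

XCVII: XC=90, V=5, I=1, I=1
90 + 5 + 1 + 1 = 97

97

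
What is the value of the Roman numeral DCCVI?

DCCVI: D=500, C=100, C=100, V=5, I=1
500 + 100 + 100 + 5 + 1 = 706

706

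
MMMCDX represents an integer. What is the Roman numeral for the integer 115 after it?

MMMCDX = 3410
3410 + 115 = 3525

MMMDXXV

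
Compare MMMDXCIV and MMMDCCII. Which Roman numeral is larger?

MMMDXCIV = 3594
MMMDCCII = 3702
3702 is larger

MMMDCCII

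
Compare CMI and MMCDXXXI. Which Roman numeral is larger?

CMI = 901
MMCDXXXI = 2431
2431 is larger

MMCDXXXI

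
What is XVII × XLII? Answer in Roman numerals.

XVII = 17
XLII = 42
17 × 42 = 714

DCCXIV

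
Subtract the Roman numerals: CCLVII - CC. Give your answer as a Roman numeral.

CCLVII = 257
CC = 200
257 - 200 = 57

LVII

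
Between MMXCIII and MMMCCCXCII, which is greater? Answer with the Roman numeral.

MMXCIII = 2093
MMMCCCXCII = 3392
3392 is larger

MMMCCCXCII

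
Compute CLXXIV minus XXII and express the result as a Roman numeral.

CLXXIV = 174
XXII = 22
174 - 22 = 152

CLII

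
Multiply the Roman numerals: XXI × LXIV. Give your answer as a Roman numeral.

XXI = 21
LXIV = 64
21 × 64 = 1344

MCCCXLIV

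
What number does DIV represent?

DIV: D=500, IV=4
500 + 4 = 504

504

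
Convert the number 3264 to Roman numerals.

Convert 3264 to Roman numerals:
  3264 contains 3×1000 (MMM)
  264 contains 2×100 (CC)
  64 contains 1×50 (L)
  14 contains 1×10 (X)
  4 contains 1×4 (IV)

MMMCCLXIV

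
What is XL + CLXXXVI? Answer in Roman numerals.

XL = 40
CLXXXVI = 186
40 + 186 = 226

CCXXVI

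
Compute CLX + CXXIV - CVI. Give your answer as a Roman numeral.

CLX = 160, CXXIV = 124, CVI = 106
160 + 124 = 284
284 - 106 = 178

CLXXVIII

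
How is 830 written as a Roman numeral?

Convert 830 to Roman numerals:
  830 contains 1×500 (D)
  330 contains 3×100 (CCC)
  30 contains 3×10 (XXX)

DCCCXXX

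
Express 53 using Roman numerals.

Convert 53 to Roman numerals:
  53 contains 1×50 (L)
  3 contains 3×1 (III)

LIII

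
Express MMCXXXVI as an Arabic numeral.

MMCXXXVI: M=1000, M=1000, C=100, X=10, X=10, X=10, V=5, I=1
1000 + 1000 + 100 + 10 + 10 + 10 + 5 + 1 = 2136

2136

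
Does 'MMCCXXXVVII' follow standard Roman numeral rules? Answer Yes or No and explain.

'MMCCXXXVVII': V should not appear more than once

No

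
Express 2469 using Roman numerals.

Convert 2469 to Roman numerals:
  2469 contains 2×1000 (MM)
  469 contains 1×400 (CD)
  69 contains 1×50 (L)
  19 contains 1×10 (X)
  9 contains 1×9 (IX)

MMCDLXIX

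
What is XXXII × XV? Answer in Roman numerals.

XXXII = 32
XV = 15
32 × 15 = 480

CDLXXX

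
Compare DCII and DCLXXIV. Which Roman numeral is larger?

DCII = 602
DCLXXIV = 674
674 is larger

DCLXXIV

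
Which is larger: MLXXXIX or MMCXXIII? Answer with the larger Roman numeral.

MLXXXIX = 1089
MMCXXIII = 2123
2123 is larger

MMCXXIII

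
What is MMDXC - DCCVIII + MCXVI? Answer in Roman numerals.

MMDXC = 2590, DCCVIII = 708, MCXVI = 1116
2590 - 708 = 1882
1882 + 1116 = 2998

MMCMXCVIII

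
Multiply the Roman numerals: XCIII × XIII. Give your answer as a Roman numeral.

XCIII = 93
XIII = 13
93 × 13 = 1209

MCCIX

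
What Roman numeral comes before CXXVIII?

CXXVIII = 128, so the previous integer is 128 - 1 = 127

CXXVII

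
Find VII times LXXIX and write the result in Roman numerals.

VII = 7
LXXIX = 79
7 × 79 = 553

DLIII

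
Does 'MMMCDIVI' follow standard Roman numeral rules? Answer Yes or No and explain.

'MMMCDIVI': I cannot come right after the subtractive pair IV: once I is subtracted in IV, the next symbol must be smaller than I

No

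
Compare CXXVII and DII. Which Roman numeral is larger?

CXXVII = 127
DII = 502
502 is larger

DII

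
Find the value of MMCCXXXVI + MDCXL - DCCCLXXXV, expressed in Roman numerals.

MMCCXXXVI = 2236, MDCXL = 1640, DCCCLXXXV = 885
2236 + 1640 = 3876
3876 - 885 = 2991

MMCMXCI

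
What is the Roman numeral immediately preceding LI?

LI = 51, so the previous integer is 51 - 1 = 50

L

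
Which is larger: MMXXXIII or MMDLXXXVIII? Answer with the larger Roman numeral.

MMXXXIII = 2033
MMDLXXXVIII = 2588
2588 is larger

MMDLXXXVIII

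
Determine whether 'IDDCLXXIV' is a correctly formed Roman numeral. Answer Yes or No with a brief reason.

'IDDCLXXIV': D should not appear more than once

No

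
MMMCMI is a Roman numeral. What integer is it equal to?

MMMCMI: M=1000, M=1000, M=1000, CM=900, I=1
1000 + 1000 + 1000 + 900 + 1 = 3901

3901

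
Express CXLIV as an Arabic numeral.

CXLIV: C=100, XL=40, IV=4
100 + 40 + 4 = 144

144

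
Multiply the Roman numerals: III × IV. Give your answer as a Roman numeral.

III = 3
IV = 4
3 × 4 = 12

XII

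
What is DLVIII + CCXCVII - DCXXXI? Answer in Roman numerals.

DLVIII = 558, CCXCVII = 297, DCXXXI = 631
558 + 297 = 855
855 - 631 = 224

CCXXIV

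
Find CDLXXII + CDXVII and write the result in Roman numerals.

CDLXXII = 472
CDXVII = 417
472 + 417 = 889

DCCCLXXXIX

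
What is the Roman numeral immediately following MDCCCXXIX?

MDCCCXXIX = 1829, so the next integer is 1829 + 1 = 1830

MDCCCXXX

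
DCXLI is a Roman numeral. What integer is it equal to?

DCXLI: D=500, C=100, XL=40, I=1
500 + 100 + 40 + 1 = 641

641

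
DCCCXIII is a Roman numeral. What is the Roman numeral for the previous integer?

DCCCXIII = 813, so the previous integer is 813 - 1 = 812

DCCCXII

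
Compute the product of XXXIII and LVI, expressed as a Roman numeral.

XXXIII = 33
LVI = 56
33 × 56 = 1848

MDCCCXLVIII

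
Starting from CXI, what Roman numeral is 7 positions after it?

CXI = 111
111 + 7 = 118

CXVIII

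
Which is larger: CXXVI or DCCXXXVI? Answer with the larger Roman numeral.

CXXVI = 126
DCCXXXVI = 736
736 is larger

DCCXXXVI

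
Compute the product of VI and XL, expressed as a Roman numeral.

VI = 6
XL = 40
6 × 40 = 240

CCXL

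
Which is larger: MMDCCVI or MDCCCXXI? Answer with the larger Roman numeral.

MMDCCVI = 2706
MDCCCXXI = 1821
2706 is larger

MMDCCVI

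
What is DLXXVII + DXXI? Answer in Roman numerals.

DLXXVII = 577
DXXI = 521
577 + 521 = 1098

MXCVIII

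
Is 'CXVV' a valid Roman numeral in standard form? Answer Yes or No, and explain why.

'CXVV': V should not appear more than once

No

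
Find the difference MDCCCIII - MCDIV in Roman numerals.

MDCCCIII = 1803
MCDIV = 1404
1803 - 1404 = 399

CCCXCIX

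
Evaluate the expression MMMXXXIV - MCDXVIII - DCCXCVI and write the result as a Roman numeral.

MMMXXXIV = 3034, MCDXVIII = 1418, DCCXCVI = 796
3034 - 1418 = 1616
1616 - 796 = 820

DCCCXX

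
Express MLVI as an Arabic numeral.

MLVI: M=1000, L=50, V=5, I=1
1000 + 50 + 5 + 1 = 1056

1056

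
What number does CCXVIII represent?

CCXVIII: C=100, C=100, X=10, V=5, I=1, I=1, I=1
100 + 100 + 10 + 5 + 1 + 1 + 1 = 218

218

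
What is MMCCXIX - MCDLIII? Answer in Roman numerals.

MMCCXIX = 2219
MCDLIII = 1453
2219 - 1453 = 766

DCCLXVI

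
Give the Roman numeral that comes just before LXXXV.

LXXXV = 85; previous is 84

LXXXIV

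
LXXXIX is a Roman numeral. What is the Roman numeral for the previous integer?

LXXXIX = 89; previous is 88

LXXXVIII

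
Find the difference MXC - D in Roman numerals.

MXC = 1090
D = 500
1090 - 500 = 590

DXC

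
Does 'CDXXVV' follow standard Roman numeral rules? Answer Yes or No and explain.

'CDXXVV': V should not appear more than once

No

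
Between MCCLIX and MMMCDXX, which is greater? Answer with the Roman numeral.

MCCLIX = 1259
MMMCDXX = 3420
3420 is larger

MMMCDXX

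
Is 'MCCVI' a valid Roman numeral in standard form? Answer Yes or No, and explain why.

'MCCVI': Check the rules: uses only the symbols I, V, X, L, C, D, M; no symbol is repeated more than three times in a row; V, L and D each appear at most once; no smaller symbol precedes a larger one (values never increase from left to right). Value: M (1000) + C (100) + C (100) + V (5) + I (1) = 1206. So it is a valid standard Roman numeral.

Yes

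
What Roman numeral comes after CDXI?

CDXI = 411, so the next integer is 411 + 1 = 412

CDXII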